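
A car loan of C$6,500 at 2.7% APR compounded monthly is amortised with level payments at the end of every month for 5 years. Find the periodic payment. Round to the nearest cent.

C$115.93

Periodic rate i = 0.027/12 = 0.00225; n = 5 × 12 = 60 periods.
PMT = 6500 / ( [1 − (1+0.00225)^(−60)] / 0.00225 ) = 6500 / 56.067369 = 115.9320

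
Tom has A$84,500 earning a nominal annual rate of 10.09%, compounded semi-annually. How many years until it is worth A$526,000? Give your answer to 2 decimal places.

18.58 years

Periodic rate i = 0.1009/2 = 0.05045.
n = ln(526000/84500) / ln(1+0.05045) = ln(6.22485) / 0.049219 = 37.1516 half-years
= 37.1516/2 years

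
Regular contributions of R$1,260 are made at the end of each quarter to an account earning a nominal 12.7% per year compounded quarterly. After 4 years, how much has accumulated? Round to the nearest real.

R$25,751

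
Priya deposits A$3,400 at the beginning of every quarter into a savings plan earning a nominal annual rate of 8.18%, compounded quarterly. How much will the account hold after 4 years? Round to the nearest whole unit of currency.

Periodic rate i = 0.0818/4 = 0.02045; n = 4 × 4 = 16 periods.
Accumulation factor s(16|0.02045) × (1+i) = 19.087060; FV = 3400 × 19.087060 = 64,896.0040
(annuity-due: payments at period start, so ×(1+i).)

A$64,896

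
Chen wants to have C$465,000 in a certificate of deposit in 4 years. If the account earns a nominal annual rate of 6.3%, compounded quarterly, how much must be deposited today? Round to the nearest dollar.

C$362,129

Periodic rate i = 0.063/4 = 0.01575; n = 4 × 4 = 16 periods.
Discount factor = (1+0.01575)^(−16) = 0.778773; PV = 465,000 × 0.778773 = 362,129.2931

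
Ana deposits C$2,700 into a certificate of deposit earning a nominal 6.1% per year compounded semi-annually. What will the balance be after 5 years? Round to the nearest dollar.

C$3,646

Periodic rate i = 0.061/2 = 0.0305; n = 5 × 2 = 10 periods.
FV = 2,700 × (1 + 0.0305)^10 = 3,646.2272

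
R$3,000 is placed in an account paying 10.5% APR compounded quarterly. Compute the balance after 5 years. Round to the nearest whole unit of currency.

R$5,037

i = 0.105/4 = 0.02625 per quarter; n = 5·4 = 20.
FV = PV·(1+i)^n = 3,000 × 1.679049 = 5,037.1474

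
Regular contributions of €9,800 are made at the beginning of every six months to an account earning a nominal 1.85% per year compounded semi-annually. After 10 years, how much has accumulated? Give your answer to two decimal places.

With 2 periods per year: i = 0.00925, n = 20.
Accumulation factor s(20|0.00925) × (1+i) = 22.061188; FV = 9800 × 22.061188 = 216,199.6394
(annuity-due: payments at period start, so ×(1+i).)

€216,199.64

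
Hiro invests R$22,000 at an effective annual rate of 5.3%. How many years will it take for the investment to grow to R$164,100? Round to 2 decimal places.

38.91 years

(1+i)^n = 164100/22000 = 7.45909, so n = ln 7.45909 / ln 1.053 = 38.9099 years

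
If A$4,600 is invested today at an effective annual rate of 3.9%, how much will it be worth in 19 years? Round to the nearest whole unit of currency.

4,600 × (1+0.039)^19 = 4,600 × 2.068690 = 9,515.9737

A$9,516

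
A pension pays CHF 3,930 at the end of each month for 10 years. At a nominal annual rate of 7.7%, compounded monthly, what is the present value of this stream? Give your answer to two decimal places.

CHF 328,188.62

Periodic rate i = 0.077/12 = 0.00641667; n = 10 × 12 = 120 periods.
PV = PMT · [1 − (1+i)^(−n)] / i = 3930 · 83.508555 = 328,188.6229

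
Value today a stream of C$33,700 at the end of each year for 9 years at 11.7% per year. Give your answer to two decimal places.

PV = PMT · [1 − (1+i)^(−n)] / i = 33700 · 5.389565 = 181,628.3440

C$181,628.34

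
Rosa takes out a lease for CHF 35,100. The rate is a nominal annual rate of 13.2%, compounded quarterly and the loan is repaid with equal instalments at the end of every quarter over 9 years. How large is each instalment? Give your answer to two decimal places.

CHF 1,680.48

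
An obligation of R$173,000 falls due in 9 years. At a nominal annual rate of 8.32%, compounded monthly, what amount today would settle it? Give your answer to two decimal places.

R$82,029.22

With 12 periods per year: i = 0.00693333, n = 108.
PV = 173,000 / (1 + 0.00693333)^108 = 173,000 / 2.109005 = 82,029.2178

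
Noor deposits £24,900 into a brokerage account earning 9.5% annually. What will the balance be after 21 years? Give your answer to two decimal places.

£167,454.12

24,900 × (1+0.095)^21 = 24,900 × 6.725065 = 167,454.1248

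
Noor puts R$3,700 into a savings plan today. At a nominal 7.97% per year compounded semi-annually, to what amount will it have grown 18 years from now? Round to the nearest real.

R$15,106

i = 0.0797/2 = 0.03985 per half-year; n = 18·2 = 36.
3,700 × (1+0.03985)^36 = 3,700 × 4.082677 = 15,105.9063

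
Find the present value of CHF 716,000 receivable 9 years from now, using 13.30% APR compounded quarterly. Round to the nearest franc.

CHF 220,556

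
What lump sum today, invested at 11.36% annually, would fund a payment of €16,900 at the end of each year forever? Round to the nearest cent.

PV = PMT / i = 16900 / 0.1136 = 148,767.6056

€148,767.61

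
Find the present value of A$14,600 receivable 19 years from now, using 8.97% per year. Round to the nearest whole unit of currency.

A$2,854

Discount factor = (1+0.0897)^(−19) = 0.195510; PV = 14,600 × 0.195510 = 2,854.4391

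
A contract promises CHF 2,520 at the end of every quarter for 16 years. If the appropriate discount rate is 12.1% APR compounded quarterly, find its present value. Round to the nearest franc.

i = 0.121/4 = 0.03025 per quarter; n = 16·4 = 64.
PV = PMT · [1 − (1+i)^(−n)] / i = 2520 · 28.149375 = 70,936.4238

CHF 70,936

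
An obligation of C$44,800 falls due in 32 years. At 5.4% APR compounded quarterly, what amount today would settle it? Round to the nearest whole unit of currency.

With 4 periods per year: i = 0.0135, n = 128.
PV = FV·(1+i)^(−n) = 44,800 × 0.179705 = 8,050.7738

C$8,051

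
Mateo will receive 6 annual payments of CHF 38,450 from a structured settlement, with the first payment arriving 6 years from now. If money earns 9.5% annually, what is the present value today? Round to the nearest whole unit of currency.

PV at t=5 (ordinary 6-year annuity): 38450 × a(6|0.095) = 38450 × 4.419825 = 169,942.2857
PV₀ = 169,942.2857 / (1+0.095)^5 = 169,942.2857 / 1.574239 = 107,952.0414

CHF 107,952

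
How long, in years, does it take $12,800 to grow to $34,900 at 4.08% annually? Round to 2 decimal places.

25.08 years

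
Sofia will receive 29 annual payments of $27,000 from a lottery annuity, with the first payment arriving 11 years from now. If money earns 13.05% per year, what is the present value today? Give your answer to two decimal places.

Value one period before first payment (t=10): 27000 × [1 − (1+0.1305)^(−29)] / 0.1305 = 27000 × 7.444289 = 200,995.8071
PV₀ = 200,995.8071 / (1+0.1305)^10 = 200,995.8071 / 3.409618 = 58,949.6636

$58,949.66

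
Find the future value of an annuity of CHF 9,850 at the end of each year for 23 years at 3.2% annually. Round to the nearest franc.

CHF 327,400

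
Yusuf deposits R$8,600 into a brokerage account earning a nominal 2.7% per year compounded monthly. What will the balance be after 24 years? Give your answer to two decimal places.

R$16,428.77

Periodic rate i = 0.027/12 = 0.00225; n = 24 × 12 = 288 periods.
8,600 × (1+0.00225)^288 = 8,600 × 1.910323 = 16,428.7738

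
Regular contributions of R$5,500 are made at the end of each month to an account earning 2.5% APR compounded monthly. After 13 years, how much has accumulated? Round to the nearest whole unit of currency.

R$1,012,606

With 12 periods per year: i = 0.00208333, n = 156.
Accumulation factor s(156|0.00208333) = 184.110155; FV = 5500 × 184.110155 = 1,012,605.8521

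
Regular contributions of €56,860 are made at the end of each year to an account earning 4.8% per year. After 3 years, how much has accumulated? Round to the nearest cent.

€178,898.85

FV = 56860 × [(1+0.048)^3 − 1] / 0.048 = 56860 × 3.146304 = 178,898.8454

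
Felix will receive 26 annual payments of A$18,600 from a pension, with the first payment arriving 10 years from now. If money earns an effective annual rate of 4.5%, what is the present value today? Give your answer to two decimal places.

A$189,575.33

PV at t=9 (ordinary 26-year annuity): 18600 × a(26|0.045) = 18600 × 15.146611 = 281,726.9729
Discount back 9 years: 281,726.9729 × (1+0.045)^(−9) = 281,726.9729 × 0.672904 = 189,575.3275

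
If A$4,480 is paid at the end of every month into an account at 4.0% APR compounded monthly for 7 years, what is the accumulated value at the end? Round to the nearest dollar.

A$433,459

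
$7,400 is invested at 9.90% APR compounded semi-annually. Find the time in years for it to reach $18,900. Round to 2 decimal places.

9.70 years

Periodic rate i = 0.099/2 = 0.0495.
n = ln(18900/7400) / ln(1+0.0495) = ln(2.55405) / 0.048314 = 19.4081 half-years
= 19.4081/2 years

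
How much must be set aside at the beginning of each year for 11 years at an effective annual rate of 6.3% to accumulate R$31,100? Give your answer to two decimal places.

FV-annuity factor × (1+i) = 16.168398; PMT = 31100 / 16.168398 = 1,923.5053

R$1,923.51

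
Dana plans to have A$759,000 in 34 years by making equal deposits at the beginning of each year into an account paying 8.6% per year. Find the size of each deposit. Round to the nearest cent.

A$3,870.81

PMT = 759000 / ( [(1+0.086)^34 − 1] / 0.086 × (1+i) ) = 759000 / 196.083138 = 3,870.8071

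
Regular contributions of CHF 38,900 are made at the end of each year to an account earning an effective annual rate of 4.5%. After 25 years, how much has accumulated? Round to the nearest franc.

CHF 1,733,587

FV = 38900 × [(1+0.045)^25 − 1] / 0.045 = 38900 × 44.565210 = 1,733,586.6747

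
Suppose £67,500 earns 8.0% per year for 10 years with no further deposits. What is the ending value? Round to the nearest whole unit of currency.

FV = PV·(1+i)^n = 67,500 × 2.158925 = 145,727.4373

£145,727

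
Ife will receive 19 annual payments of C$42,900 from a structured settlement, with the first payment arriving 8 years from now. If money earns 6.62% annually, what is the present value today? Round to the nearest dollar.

PV at t=7 (ordinary 19-year annuity): 42900 × a(19|0.0662) = 42900 × 10.636773 = 456,317.5795
PV₀ = 456,317.5795 / (1+0.0662)^7 = 456,317.5795 / 1.566285 = 291,337.5427

C$291,338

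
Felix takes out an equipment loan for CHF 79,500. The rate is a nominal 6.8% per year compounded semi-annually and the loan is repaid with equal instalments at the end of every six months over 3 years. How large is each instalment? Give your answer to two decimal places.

CHF 14,870.65

Periodic rate i = 0.068/2 = 0.034; n = 3 × 2 = 6 periods.
Annuity-PV factor = 5.346101; PMT = 79500 / 5.346101 = 14,870.6516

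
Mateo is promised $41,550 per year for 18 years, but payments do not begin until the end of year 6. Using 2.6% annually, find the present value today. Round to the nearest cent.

$520,056.77

Value one period before first payment (t=5): 41550 × [1 − (1+0.026)^(−18)] / 0.026 = 41550 × 14.230381 = 591,272.3345
PV₀ = 591,272.3345 / (1+0.026)^5 = 591,272.3345 / 1.136938 = 520,056.7709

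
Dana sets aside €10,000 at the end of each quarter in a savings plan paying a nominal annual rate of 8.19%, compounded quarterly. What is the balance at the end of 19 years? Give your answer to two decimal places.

€1,790,661.74

Periodic rate i = 0.0819/4 = 0.020475; n = 19 × 4 = 76 periods.
Accumulation factor s(76|0.020475) = 179.066174; FV = 10000 × 179.066174 = 1,790,661.7431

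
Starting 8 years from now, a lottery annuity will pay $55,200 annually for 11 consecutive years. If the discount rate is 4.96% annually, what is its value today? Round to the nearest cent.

$327,415.12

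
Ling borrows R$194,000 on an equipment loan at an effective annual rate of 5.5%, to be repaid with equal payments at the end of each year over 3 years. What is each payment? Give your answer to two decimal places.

R$71,906.89

PMT = 194000 / ( [1 − (1+0.055)^(−3)] / 0.055 ) = 194000 / 2.697933 = 71,906.8905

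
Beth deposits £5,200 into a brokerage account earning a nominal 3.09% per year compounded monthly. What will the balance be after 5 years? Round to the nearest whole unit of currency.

£6,068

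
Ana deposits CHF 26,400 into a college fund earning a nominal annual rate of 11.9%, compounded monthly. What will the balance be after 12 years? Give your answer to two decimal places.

CHF 109,325.53

With 12 periods per year: i = 0.00991667, n = 144.
26,400 × (1+0.00991667)^144 = 26,400 × 4.141119 = 109,325.5332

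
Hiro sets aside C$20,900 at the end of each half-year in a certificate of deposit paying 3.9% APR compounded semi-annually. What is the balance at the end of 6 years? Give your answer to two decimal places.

C$279,525.85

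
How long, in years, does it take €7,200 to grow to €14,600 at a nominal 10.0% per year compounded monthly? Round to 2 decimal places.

7.10 years

Periodic rate i = 0.1/12 = 0.00833333.
(1+i)^n = 14600/7200 = 2.02778, so n = ln 2.02778 / ln 1.00833 = 85.1858 months
= 85.1858/12 years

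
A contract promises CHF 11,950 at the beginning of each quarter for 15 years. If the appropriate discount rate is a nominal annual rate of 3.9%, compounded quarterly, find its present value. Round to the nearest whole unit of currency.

With 4 periods per year: i = 0.00975, n = 60.
PV = PMT · [1 − (1+i)^(−n)] / i × (1+i) = 11950 · 45.704222 = 546,165.4485
(Beginning-of-period payments → annuity-due factor ×(1+i).)

CHF 546,165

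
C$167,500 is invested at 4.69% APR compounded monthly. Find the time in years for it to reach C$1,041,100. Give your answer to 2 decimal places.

39.03 years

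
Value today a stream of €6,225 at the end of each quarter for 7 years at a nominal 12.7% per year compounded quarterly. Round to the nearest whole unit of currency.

€114,346

Periodic rate i = 0.127/4 = 0.03175; n = 7 × 4 = 28 periods.
PV = 6225 × [1 − (1+0.03175)^(−28)] / 0.03175 = 6225 × 18.368899 = 114,346.3985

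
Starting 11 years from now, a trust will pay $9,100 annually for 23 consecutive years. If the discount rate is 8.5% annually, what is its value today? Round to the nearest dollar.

Value one period before first payment (t=10): 9100 × [1 − (1+0.085)^(−23)] / 0.085 = 9100 × 9.962945 = 90,662.8017
Discount back 10 years: 90,662.8017 × (1+0.085)^(−10) = 90,662.8017 × 0.442285 = 40,098.8349

$40,099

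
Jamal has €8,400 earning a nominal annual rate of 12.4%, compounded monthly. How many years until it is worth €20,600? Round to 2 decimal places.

7.27 years

Periodic rate i = 0.124/12 = 0.0103333.
(1+i)^n = 20600/8400 = 2.45238, so n = ln 2.45238 / ln 1.01033 = 87.2600 months
= 87.2600/12 years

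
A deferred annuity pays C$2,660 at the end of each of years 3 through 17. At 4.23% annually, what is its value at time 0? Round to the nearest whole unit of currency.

C$26,790

Value one period before first payment (t=2): 2660 × [1 − (1+0.0423)^(−15)] / 0.0423 = 2660 × 10.941690 = 29,104.8952
PV₀ = 29,104.8952 / (1+0.0423)^2 = 29,104.8952 / 1.086389 = 26,790.4843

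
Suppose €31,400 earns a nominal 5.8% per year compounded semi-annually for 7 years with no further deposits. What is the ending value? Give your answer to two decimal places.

€46,853.81

i = 0.058/2 = 0.029 per half-year; n = 7·2 = 14.
FV = 31,400 × (1 + 0.029)^14 = 46,853.8081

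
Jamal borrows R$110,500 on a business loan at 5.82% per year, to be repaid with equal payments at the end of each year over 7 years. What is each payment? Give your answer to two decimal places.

R$19,667.96

Annuity-PV factor = 5.618274; PMT = 110500 / 5.618274 = 19,667.9638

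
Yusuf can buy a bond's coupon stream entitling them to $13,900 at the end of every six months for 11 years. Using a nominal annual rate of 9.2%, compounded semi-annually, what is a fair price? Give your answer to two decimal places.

i = 0.092/2 = 0.046 per half-year; n = 11·2 = 22.
PV = PMT · [1 − (1+i)^(−n)] / i = 13900 · 13.656642 = 189,827.3195

$189,827.32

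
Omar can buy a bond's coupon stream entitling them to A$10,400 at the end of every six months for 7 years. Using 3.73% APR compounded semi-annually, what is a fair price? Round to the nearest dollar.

i = 0.0373/2 = 0.01865 per half-year; n = 7·2 = 14.
PV = PMT · [1 − (1+i)^(−n)] / i = 10400 · 12.222070 = 127,109.5307

A$127,110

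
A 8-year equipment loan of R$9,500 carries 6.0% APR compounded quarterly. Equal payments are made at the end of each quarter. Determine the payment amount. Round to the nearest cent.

R$375.98

Periodic rate i = 0.06/4 = 0.015; n = 8 × 4 = 32 periods.
PMT = 9500 / ( [1 − (1+0.015)^(−32)] / 0.015 ) = 9500 / 25.267139 = 375.9824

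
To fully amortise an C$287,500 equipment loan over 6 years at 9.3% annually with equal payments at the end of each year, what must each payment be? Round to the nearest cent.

Annuity-PV factor = 4.446077; PMT = 287500 / 4.446077 = 64,663.7524

C$64,663.75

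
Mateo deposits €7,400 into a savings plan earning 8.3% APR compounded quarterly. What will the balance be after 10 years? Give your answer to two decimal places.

Periodic rate i = 0.083/4 = 0.02075; n = 10 × 4 = 40 periods.
FV = 7,400 × (1 + 0.02075)^40 = 16,827.0220

€16,827.02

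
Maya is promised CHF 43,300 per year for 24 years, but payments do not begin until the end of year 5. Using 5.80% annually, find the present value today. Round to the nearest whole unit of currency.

CHF 441,844

PV at t=4 (ordinary 24-year annuity): 43300 × a(24|0.058) = 43300 × 12.785679 = 553,619.8967
Discount back 4 years: 553,619.8967 × (1+0.058)^(−4) = 553,619.8967 × 0.798100 = 441,844.0582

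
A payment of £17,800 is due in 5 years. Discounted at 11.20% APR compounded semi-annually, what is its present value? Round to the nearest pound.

£10,322

i = 0.112/2 = 0.056 per half-year; n = 5·2 = 10.
PV = FV·(1+i)^(−n) = 17,800 × 0.579910 = 10,322.4032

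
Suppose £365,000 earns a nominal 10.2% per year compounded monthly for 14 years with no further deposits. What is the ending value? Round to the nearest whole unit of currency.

£1,513,019

With 12 periods per year: i = 0.0085, n = 168.
FV = PV·(1+i)^n = 365,000 × 4.145259 = 1,513,019.3862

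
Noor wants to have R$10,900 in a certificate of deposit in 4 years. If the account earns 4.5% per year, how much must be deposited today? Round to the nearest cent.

R$9,140.32

Discount factor = (1+0.045)^(−4) = 0.838561; PV = 10,900 × 0.838561 = 9,140.3186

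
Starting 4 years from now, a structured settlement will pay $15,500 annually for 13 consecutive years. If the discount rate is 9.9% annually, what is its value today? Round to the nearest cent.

$83,378.78

Value one period before first payment (t=3): 15500 × [1 − (1+0.099)^(−13)] / 0.099 = 15500 × 7.140307 = 110,674.7643
PV₀ = 110,674.7643 / (1+0.099)^3 = 110,674.7643 / 1.327373 = 83,378.7785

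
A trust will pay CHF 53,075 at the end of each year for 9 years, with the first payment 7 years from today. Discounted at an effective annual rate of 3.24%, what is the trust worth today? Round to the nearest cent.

CHF 337,501.26

PV at t=6 (ordinary 9-year annuity): 53075 × a(9|0.0324) = 53075 × 7.699692 = 408,661.1734
PV₀ = 408,661.1734 / (1+0.0324)^6 = 408,661.1734 / 1.210843 = 337,501.2631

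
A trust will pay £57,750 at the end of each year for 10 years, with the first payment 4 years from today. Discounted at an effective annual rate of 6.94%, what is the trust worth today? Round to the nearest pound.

Value one period before first payment (t=3): 57750 × [1 − (1+0.0694)^(−10)] / 0.0694 = 57750 × 7.043103 = 406,739.1913
Discount back 3 years: 406,739.1913 × (1+0.0694)^(−3) = 406,739.1913 × 0.817673 = 332,579.5042

£332,580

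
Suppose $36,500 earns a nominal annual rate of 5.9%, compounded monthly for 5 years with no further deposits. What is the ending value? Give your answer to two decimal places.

$48,988.69

Periodic rate i = 0.059/12 = 0.00491667; n = 5 × 12 = 60 periods.
FV = 36,500 × (1 + 0.00491667)^60 = 48,988.6883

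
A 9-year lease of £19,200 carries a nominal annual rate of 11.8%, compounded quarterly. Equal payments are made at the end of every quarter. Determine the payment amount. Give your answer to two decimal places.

i = 0.118/4 = 0.0295 per quarter; n = 9·4 = 36.
PMT = 19200 / ( [1 − (1+0.0295)^(−36)] / 0.0295 ) = 19200 / 21.996047 = 872.8841

£872.88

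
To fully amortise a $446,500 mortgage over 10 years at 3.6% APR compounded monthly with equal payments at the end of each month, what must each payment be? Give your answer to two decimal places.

i = 0.036/12 = 0.003 per month; n = 10·12 = 120.
PMT = 446500 / ( [1 − (1+0.003)^(−120)] / 0.003 ) = 446500 / 100.649193 = 4,436.2005

$4,436.20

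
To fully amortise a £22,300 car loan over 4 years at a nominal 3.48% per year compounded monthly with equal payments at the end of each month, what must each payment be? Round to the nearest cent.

£498.34

With 12 periods per year: i = 0.0029, n = 48.
PMT = 22300 / ( [1 − (1+0.0029)^(−48)] / 0.0029 ) = 22300 / 44.748520 = 498.3405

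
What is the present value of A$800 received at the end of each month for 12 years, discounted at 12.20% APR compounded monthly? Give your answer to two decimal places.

A$60,352.10

Periodic rate i = 0.122/12 = 0.0101667; n = 12 × 12 = 144 periods.
PV = 800 × [1 − (1+0.0101667)^(−144)] / 0.0101667 = 800 × 75.440130 = 60,352.1041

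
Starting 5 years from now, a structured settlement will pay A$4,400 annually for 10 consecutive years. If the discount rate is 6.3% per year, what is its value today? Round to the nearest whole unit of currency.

A$25,006

Value one period before first payment (t=4): 4400 × [1 − (1+0.063)^(−10)] / 0.063 = 4400 × 7.256597 = 31,929.0266
PV₀ = 31,929.0266 / (1+0.063)^4 = 31,929.0266 / 1.276830 = 25,006.4833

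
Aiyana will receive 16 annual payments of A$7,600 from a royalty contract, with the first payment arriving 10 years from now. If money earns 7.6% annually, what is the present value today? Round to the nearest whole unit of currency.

PV at t=9 (ordinary 16-year annuity): 7600 × a(16|0.076) = 7600 × 9.082309 = 69,025.5461
PV₀ = 69,025.5461 / (1+0.076)^9 = 69,025.5461 / 1.933350 = 35,702.5642

A$35,703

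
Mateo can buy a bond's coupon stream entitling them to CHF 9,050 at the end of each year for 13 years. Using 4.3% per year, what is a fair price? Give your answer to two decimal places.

CHF 88,710.87

PV = PMT · [1 − (1+i)^(−n)] / i = 9050 · 9.802306 = 88,710.8707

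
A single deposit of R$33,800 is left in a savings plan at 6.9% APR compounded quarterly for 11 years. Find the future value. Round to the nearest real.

R$71,736

Periodic rate i = 0.069/4 = 0.01725; n = 11 × 4 = 44 periods.
33,800 × (1+0.01725)^44 = 33,800 × 2.122358 = 71,735.7157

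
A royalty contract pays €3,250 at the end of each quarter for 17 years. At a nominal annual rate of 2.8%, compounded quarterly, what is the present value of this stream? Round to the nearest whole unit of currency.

i = 0.028/4 = 0.007 per quarter; n = 17·4 = 68.
PV = 3250 × [1 − (1+0.007)^(−68)] / 0.007 = 3250 × 53.957920 = 175,363.2414

€175,363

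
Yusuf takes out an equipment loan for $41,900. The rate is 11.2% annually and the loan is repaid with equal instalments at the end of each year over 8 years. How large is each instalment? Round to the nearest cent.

PMT = 41900 / ( [1 − (1+0.112)^(−8)] / 0.112 ) = 41900 / 5.109624 = 8,200.2120

$8,200.21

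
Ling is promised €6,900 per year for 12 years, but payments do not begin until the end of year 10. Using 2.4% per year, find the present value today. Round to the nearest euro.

€57,522

PV at t=9 (ordinary 12-year annuity): 6900 × a(12|0.024) = 6900 × 10.320151 = 71,209.0394
PV₀ = 71,209.0394 / (1+0.024)^9 = 71,209.0394 / 1.237940 = 57,522.2040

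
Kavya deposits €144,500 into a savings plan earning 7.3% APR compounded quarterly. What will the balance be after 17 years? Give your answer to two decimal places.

Periodic rate i = 0.073/4 = 0.01825; n = 17 × 4 = 68 periods.
144,500 × (1+0.01825)^68 = 144,500 × 3.420586 = 494,274.6334

€494,274.63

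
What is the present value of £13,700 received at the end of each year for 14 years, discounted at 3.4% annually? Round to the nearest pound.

£150,620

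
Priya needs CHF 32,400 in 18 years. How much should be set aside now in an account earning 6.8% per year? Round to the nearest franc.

PV = 32,400 / (1 + 0.068)^18 = 32,400 / 3.268004 = 9,914.3093

CHF 9,914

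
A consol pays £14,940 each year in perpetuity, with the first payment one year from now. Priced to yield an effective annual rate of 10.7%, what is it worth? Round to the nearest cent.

£139,626.17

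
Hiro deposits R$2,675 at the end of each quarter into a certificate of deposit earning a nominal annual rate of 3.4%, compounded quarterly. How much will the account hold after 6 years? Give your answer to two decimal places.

R$70,884.79

Periodic rate i = 0.034/4 = 0.0085; n = 6 × 4 = 24 periods.
FV = 2675 × [(1+0.0085)^24 − 1] / 0.0085 = 2675 × 26.498988 = 70,884.7920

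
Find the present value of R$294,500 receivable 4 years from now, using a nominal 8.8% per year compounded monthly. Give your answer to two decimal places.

R$207,382.18

With 12 periods per year: i = 0.00733333, n = 48.
Discount factor = (1+0.00733333)^(−48) = 0.704184; PV = 294,500 × 0.704184 = 207,382.1848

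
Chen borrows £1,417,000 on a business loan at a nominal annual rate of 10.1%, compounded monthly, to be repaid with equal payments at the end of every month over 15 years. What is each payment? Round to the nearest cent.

£15,313.96

With 12 periods per year: i = 0.00841667, n = 180.
Annuity-PV factor = 92.529955; PMT = 1.417e+06 / 92.529955 = 15,313.9597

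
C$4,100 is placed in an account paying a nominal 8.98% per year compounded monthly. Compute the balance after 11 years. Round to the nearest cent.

C$10,969.40

With 12 periods per year: i = 0.00748333, n = 132.
FV = PV·(1+i)^n = 4,100 × 2.675463 = 10,969.3969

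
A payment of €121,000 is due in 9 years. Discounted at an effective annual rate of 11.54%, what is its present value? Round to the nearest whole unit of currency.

€45,280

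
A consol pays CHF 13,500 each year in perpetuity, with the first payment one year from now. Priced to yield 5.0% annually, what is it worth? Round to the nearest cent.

PV = PMT / i = 13500 / 0.05 = 270,000.0000

CHF 270,000.00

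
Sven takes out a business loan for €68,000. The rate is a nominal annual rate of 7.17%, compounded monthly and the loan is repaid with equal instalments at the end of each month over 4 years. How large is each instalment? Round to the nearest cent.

€1,633.71

Periodic rate i = 0.0717/12 = 0.005975; n = 4 × 12 = 48 periods.
PMT = 68000 / ( [1 − (1+0.005975)^(−48)] / 0.005975 ) = 68000 / 41.622971 = 1,633.7133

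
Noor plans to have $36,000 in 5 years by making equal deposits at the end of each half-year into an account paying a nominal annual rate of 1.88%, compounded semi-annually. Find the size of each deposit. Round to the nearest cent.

With 2 periods per year: i = 0.0094, n = 10.
PMT = 36000 / ( [(1+0.0094)^10 − 1] / 0.0094 ) = 36000 / 10.433780 = 3,450.3316

$3,450.33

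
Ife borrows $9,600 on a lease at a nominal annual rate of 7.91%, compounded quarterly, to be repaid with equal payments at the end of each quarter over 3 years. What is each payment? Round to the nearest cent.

i = 0.0791/4 = 0.019775 per quarter; n = 3·4 = 12.
Annuity-PV factor = 10.589969; PMT = 9600 / 10.589969 = 906.5182

$906.52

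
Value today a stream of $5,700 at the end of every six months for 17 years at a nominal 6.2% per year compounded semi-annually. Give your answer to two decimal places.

$118,750.35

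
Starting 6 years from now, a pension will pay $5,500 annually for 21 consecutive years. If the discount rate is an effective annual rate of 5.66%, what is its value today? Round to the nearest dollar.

PV at t=5 (ordinary 21-year annuity): 5500 × a(21|0.0566) = 5500 × 12.108023 = 66,594.1276
PV₀ = 66,594.1276 / (1+0.0566)^5 = 66,594.1276 / 1.316901 = 50,568.8296

$50,569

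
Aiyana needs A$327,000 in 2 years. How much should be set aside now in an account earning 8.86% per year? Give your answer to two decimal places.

A$275,937.73

Discount factor = (1+0.0886)^(−2) = 0.843846; PV = 327,000 × 0.843846 = 275,937.7335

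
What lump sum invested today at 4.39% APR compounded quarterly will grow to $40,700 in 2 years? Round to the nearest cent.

$37,296.76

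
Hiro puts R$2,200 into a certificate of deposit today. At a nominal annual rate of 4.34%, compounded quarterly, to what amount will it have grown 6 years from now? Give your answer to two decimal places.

R$2,850.39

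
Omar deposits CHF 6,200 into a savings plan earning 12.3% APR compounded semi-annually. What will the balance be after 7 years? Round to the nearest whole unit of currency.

Periodic rate i = 0.123/2 = 0.0615; n = 7 × 2 = 14 periods.
FV = 6,200 × (1 + 0.0615)^14 = 14,297.8807

CHF 14,298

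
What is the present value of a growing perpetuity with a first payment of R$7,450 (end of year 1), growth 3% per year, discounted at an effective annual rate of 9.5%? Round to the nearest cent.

PV = PMT / (i − g) = 7450 / (0.095 − 0.03) = 7450 / 0.065000 = 114,615.3846

R$114,615.38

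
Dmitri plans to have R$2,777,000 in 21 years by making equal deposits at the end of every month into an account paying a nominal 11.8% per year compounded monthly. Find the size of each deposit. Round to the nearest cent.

Periodic rate i = 0.118/12 = 0.00983333; n = 21 × 12 = 252 periods.
PMT = 2.777e+06 / ( [(1+0.00983333)^252 − 1] / 0.00983333 ) = 2.777e+06 / 1095.663501 = 2,534.5373

R$2,534.54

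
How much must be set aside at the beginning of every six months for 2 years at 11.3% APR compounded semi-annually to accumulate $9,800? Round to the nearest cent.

$2,131.44

With 2 periods per year: i = 0.0565, n = 4.
FV-annuity factor × (1+i) = 4.597835; PMT = 9800 / 4.597835 = 2,131.4382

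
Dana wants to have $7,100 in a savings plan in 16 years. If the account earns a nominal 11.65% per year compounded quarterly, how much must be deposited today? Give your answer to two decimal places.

$1,130.57

Periodic rate i = 0.1165/4 = 0.029125; n = 16 × 4 = 64 periods.
PV = FV·(1+i)^(−n) = 7,100 × 0.159235 = 1,130.5718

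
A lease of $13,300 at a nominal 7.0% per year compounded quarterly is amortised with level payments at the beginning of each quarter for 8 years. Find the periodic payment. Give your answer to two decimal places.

$536.94

With 4 periods per year: i = 0.0175, n = 32.
Annuity-PV factor × (1+i) = 24.769877; PMT = 13300 / 24.769877 = 536.9425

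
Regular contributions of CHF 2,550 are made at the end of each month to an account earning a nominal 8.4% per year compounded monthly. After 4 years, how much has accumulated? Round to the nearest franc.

Periodic rate i = 0.084/12 = 0.007; n = 4 × 12 = 48 periods.
FV = 2550 × [(1+0.007)^48 − 1] / 0.007 = 2550 × 56.814571 = 144,877.1571

CHF 144,877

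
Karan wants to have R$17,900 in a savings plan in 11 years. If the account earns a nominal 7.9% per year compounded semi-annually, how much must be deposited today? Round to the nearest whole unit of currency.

With 2 periods per year: i = 0.0395, n = 22.
Discount factor = (1+0.0395)^(−22) = 0.426443; PV = 17,900 × 0.426443 = 7,633.3323

R$7,633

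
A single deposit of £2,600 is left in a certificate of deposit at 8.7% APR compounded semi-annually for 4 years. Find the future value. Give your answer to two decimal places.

£3,655.22

Periodic rate i = 0.087/2 = 0.0435; n = 4 × 2 = 8 periods.
FV = PV·(1+i)^n = 2,600 × 1.405852 = 3,655.2154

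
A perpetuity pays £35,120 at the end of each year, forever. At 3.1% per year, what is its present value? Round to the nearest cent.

£1,132,903.23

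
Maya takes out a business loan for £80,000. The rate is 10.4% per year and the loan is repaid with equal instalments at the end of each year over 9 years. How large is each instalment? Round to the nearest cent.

£14,112.87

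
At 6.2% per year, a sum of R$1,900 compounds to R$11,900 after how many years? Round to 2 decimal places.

n = ln(11900/1900) / ln(1+0.062) = ln(6.26316) / 0.060154 = 30.4998 years

30.50 years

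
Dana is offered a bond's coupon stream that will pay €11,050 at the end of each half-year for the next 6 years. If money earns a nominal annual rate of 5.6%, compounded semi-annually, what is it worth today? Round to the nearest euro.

€111,317

i = 0.056/2 = 0.028 per half-year; n = 6·2 = 12.
PV = PMT · [1 − (1+i)^(−n)] / i = 11050 · 10.073898 = 111,316.5698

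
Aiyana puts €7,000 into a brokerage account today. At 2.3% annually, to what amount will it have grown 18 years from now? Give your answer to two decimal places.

€10,540.46

7,000 × (1+0.023)^18 = 7,000 × 1.505780 = 10,540.4571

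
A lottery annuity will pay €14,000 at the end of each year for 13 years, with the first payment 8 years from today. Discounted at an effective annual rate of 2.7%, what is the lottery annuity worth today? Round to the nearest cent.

PV at t=7 (ordinary 13-year annuity): 14000 × a(13|0.027) = 14000 × 10.841912 = 151,786.7737
Discount back 7 years: 151,786.7737 × (1+0.027)^(−7) = 151,786.7737 × 0.829864 = 125,962.3704

€125,962.37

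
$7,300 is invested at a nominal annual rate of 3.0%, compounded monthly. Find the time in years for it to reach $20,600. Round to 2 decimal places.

34.62 years

Periodic rate i = 0.03/12 = 0.0025.
n = ln(20600/7300) / ln(1+0.0025) = ln(2.82192) / 0.002497 = 415.4852 months
= 415.4852/12 years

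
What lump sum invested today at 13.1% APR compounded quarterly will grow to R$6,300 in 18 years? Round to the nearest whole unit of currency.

Periodic rate i = 0.131/4 = 0.03275; n = 18 × 4 = 72 periods.
PV = 6,300 / (1 + 0.03275)^72 = 6,300 / 10.177818 = 618.9932

R$619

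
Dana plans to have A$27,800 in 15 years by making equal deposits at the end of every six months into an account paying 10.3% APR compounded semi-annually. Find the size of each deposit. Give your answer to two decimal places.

A$407.77

With 2 periods per year: i = 0.0515, n = 30.
FV-annuity factor = 68.175863; PMT = 27800 / 68.175863 = 407.7689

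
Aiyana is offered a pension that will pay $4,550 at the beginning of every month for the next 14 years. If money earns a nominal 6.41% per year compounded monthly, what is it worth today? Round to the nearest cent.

$506,439.47

Periodic rate i = 0.0641/12 = 0.00534167; n = 14 × 12 = 168 periods.
PV = 4550 × [1 − (1+0.00534167)^(−168)] / 0.00534167 × (1+i) = 4550 × 111.305378 = 506,439.4693
(annuity-due: payments at period start, so ×(1+i).)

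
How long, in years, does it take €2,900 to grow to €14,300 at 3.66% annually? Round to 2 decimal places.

44.39 years

(1+i)^n = 14300/2900 = 4.93103, so n = ln 4.93103 / ln 1.0366 = 44.3872 years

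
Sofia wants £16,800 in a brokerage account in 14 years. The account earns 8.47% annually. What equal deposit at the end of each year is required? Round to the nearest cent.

£670.80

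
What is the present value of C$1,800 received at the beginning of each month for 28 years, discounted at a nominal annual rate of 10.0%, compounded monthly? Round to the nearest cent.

C$204,401.01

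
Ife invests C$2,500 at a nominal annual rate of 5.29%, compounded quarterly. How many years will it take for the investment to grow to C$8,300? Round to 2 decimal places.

22.83 years

Periodic rate i = 0.0529/4 = 0.013225.
n = ln(8300/2500) / ln(1+0.013225) = ln(3.32000) / 0.013138 = 91.3332 quarters
= 91.3332/4 years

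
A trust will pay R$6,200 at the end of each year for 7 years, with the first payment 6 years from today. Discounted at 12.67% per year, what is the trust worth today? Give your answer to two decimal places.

R$15,258.20

PV at t=5 (ordinary 7-year annuity): 6200 × a(7|0.1267) = 6200 × 4.468411 = 27,704.1477
Discount back 5 years: 27,704.1477 × (1+0.1267)^(−5) = 27,704.1477 × 0.550755 = 15,258.2007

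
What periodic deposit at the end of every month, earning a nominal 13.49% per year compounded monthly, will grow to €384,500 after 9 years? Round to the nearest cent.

€1,843.62

With 12 periods per year: i = 0.0112417, n = 108.
PMT = 384500 / ( [(1+0.0112417)^108 − 1] / 0.0112417 ) = 384500 / 208.557239 = 1,843.6186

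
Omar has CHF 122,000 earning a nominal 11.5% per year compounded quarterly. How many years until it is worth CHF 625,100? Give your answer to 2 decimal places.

14.41 years

Periodic rate i = 0.115/4 = 0.02875.
n = ln(625100/122000) / ln(1+0.02875) = ln(5.12377) / 0.028344 = 57.6441 quarters
= 57.6441/4 years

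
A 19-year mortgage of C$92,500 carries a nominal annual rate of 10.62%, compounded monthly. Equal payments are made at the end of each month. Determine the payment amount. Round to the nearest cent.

With 12 periods per year: i = 0.00885, n = 228.
Annuity-PV factor = 97.838081; PMT = 92500 / 97.838081 = 945.4396

C$945.44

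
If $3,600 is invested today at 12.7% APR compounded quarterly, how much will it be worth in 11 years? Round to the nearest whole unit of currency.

$14,242

Periodic rate i = 0.127/4 = 0.03175; n = 11 × 4 = 44 periods.
3,600 × (1+0.03175)^44 = 3,600 × 3.956189 = 14,242.2798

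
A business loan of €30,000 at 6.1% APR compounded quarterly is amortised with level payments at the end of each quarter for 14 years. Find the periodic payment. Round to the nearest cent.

i = 0.061/4 = 0.01525 per quarter; n = 14·4 = 56.
PMT = 30000 / ( [1 − (1+0.01525)^(−56)] / 0.01525 ) = 30000 / 37.477915 = 800.4714

€800.47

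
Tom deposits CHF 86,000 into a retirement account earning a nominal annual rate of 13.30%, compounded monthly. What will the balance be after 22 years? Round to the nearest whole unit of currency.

i = 0.133/12 = 0.0110833 per month; n = 22·12 = 264.
FV = PV·(1+i)^n = 86,000 × 18.355035 = 1,578,532.9825

CHF 1,578,533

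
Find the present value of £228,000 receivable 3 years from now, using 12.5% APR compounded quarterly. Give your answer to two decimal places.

£157,604.03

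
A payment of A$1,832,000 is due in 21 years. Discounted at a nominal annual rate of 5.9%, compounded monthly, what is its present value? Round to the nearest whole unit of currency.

With 12 periods per year: i = 0.00491667, n = 252.
Discount factor = (1+0.00491667)^(−252) = 0.290555; PV = 1,832,000 × 0.290555 = 532,295.8657

A$532,296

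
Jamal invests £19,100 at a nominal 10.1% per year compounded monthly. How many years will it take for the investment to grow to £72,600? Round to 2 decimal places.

Periodic rate i = 0.101/12 = 0.00841667.
(1+i)^n = 72600/19100 = 3.80105, so n = ln 3.80105 / ln 1.00842 = 159.3134 months
= 159.3134/12 years

13.28 years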